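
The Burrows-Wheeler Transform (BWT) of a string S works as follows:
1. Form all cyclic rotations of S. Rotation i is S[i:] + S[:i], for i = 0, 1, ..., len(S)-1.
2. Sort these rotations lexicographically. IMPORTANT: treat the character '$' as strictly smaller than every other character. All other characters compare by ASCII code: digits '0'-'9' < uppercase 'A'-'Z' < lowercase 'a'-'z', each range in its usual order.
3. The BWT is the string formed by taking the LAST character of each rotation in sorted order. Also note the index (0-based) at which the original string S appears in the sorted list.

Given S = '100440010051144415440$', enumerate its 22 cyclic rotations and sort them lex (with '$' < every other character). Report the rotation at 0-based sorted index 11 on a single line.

Answer: 144415440$100440010051

Derivation:
All 22 rotations (rotation i = S[i:]+S[:i]):
  rot[0] = 100440010051144415440$
  rot[1] = 00440010051144415440$1
  rot[2] = 0440010051144415440$10
  rot[3] = 440010051144415440$100
  rot[4] = 40010051144415440$1004
  rot[5] = 0010051144415440$10044
  rot[6] = 010051144415440$100440
  rot[7] = 10051144415440$1004400
  rot[8] = 0051144415440$10044001
  rot[9] = 051144415440$100440010
  rot[10] = 51144415440$1004400100
  rot[11] = 1144415440$10044001005
  rot[12] = 144415440$100440010051
  rot[13] = 44415440$1004400100511
  rot[14] = 4415440$10044001005114
  rot[15] = 415440$100440010051144
  rot[16] = 15440$1004400100511444
  rot[17] = 5440$10044001005114441
  rot[18] = 440$100440010051144415
  rot[19] = 40$1004400100511444154
  rot[20] = 0$10044001005114441544
  rot[21] = $100440010051144415440
Sorted (with $ < everything):
  sorted[0] = $100440010051144415440
  sorted[1] = 0$10044001005114441544
  sorted[2] = 0010051144415440$10044
  sorted[3] = 00440010051144415440$1
  sorted[4] = 0051144415440$10044001
  sorted[5] = 010051144415440$100440
  sorted[6] = 0440010051144415440$10
  sorted[7] = 051144415440$100440010
  sorted[8] = 100440010051144415440$
  sorted[9] = 10051144415440$1004400
  sorted[10] = 1144415440$10044001005
  sorted[11] = 144415440$100440010051
  sorted[12] = 15440$1004400100511444
  sorted[13] = 40$1004400100511444154
  sorted[14] = 40010051144415440$1004
  sorted[15] = 415440$100440010051144
  sorted[16] = 440$100440010051144415
  sorted[17] = 440010051144415440$100
  sorted[18] = 4415440$10044001005114
  sorted[19] = 44415440$1004400100511
  sorted[20] = 51144415440$1004400100
  sorted[21] = 5440$10044001005114441
sorted[11] = 144415440$100440010051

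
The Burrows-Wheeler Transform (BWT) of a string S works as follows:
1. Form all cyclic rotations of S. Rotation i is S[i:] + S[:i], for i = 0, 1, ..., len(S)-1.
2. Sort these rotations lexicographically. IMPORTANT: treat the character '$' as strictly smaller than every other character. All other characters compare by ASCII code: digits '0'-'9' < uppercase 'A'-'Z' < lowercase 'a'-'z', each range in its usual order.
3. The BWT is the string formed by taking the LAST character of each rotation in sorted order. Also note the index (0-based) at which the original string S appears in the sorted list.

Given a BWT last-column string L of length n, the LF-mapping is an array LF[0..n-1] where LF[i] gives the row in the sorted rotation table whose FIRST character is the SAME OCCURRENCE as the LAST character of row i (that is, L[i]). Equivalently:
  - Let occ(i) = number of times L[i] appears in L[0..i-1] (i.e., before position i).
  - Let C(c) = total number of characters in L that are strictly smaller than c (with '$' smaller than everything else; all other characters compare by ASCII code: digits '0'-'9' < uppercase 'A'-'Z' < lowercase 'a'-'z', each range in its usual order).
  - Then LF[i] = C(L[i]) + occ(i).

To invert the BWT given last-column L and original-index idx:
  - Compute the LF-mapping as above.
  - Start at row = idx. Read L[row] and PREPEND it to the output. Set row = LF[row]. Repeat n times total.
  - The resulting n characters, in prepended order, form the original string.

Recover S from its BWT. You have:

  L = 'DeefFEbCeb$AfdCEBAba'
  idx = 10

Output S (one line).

Answer: afbFCECdbfBeAeEeAbD$

Derivation:
LF mapping: 6 15 16 18 9 7 11 4 17 12 0 1 19 14 5 8 3 2 13 10
Walk LF starting at row 10, prepending L[row]:
  step 1: row=10, L[10]='$', prepend. Next row=LF[10]=0
  step 2: row=0, L[0]='D', prepend. Next row=LF[0]=6
  step 3: row=6, L[6]='b', prepend. Next row=LF[6]=11
  step 4: row=11, L[11]='A', prepend. Next row=LF[11]=1
  step 5: row=1, L[1]='e', prepend. Next row=LF[1]=15
  step 6: row=15, L[15]='E', prepend. Next row=LF[15]=8
  step 7: row=8, L[8]='e', prepend. Next row=LF[8]=17
  step 8: row=17, L[17]='A', prepend. Next row=LF[17]=2
  step 9: row=2, L[2]='e', prepend. Next row=LF[2]=16
  step 10: row=16, L[16]='B', prepend. Next row=LF[16]=3
  step 11: row=3, L[3]='f', prepend. Next row=LF[3]=18
  step 12: row=18, L[18]='b', prepend. Next row=LF[18]=13
  step 13: row=13, L[13]='d', prepend. Next row=LF[13]=14
  step 14: row=14, L[14]='C', prepend. Next row=LF[14]=5
  step 15: row=5, L[5]='E', prepend. Next row=LF[5]=7
  step 16: row=7, L[7]='C', prepend. Next row=LF[7]=4
  step 17: row=4, L[4]='F', prepend. Next row=LF[4]=9
  step 18: row=9, L[9]='b', prepend. Next row=LF[9]=12
  step 19: row=12, L[12]='f', prepend. Next row=LF[12]=19
  step 20: row=19, L[19]='a', prepend. Next row=LF[19]=10
Reversed output: afbFCECdbfBeAeEeAbD$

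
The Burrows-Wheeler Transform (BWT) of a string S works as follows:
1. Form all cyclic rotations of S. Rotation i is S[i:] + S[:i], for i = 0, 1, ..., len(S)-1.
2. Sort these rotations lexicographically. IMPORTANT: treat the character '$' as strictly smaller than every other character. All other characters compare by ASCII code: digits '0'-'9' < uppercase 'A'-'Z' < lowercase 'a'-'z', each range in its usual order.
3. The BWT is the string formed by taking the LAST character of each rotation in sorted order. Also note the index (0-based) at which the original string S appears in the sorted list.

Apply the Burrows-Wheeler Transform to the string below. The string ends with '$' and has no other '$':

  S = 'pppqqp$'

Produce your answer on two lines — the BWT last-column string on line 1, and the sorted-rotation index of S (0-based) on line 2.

Answer: pq$ppqp
2

Derivation:
All 7 rotations (rotation i = S[i:]+S[:i]):
  rot[0] = pppqqp$
  rot[1] = ppqqp$p
  rot[2] = pqqp$pp
  rot[3] = qqp$ppp
  rot[4] = qp$pppq
  rot[5] = p$pppqq
  rot[6] = $pppqqp
Sorted (with $ < everything):
  sorted[0] = $pppqqp  (last char: 'p')
  sorted[1] = p$pppqq  (last char: 'q')
  sorted[2] = pppqqp$  (last char: '$')
  sorted[3] = ppqqp$p  (last char: 'p')
  sorted[4] = pqqp$pp  (last char: 'p')
  sorted[5] = qp$pppq  (last char: 'q')
  sorted[6] = qqp$ppp  (last char: 'p')
Last column: pq$ppqp
Original string S is at sorted index 2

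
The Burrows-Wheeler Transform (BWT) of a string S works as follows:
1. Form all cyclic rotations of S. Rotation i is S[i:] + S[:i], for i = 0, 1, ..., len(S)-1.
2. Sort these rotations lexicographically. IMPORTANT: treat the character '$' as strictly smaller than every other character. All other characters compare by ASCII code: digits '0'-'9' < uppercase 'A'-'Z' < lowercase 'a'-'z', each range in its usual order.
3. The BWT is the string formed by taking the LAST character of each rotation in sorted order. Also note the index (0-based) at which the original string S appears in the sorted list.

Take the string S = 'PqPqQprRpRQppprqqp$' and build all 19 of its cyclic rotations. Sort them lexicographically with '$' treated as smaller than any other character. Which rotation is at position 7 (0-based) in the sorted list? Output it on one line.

All 19 rotations (rotation i = S[i:]+S[:i]):
  rot[0] = PqPqQprRpRQppprqqp$
  rot[1] = qPqQprRpRQppprqqp$P
  rot[2] = PqQprRpRQppprqqp$Pq
  rot[3] = qQprRpRQppprqqp$PqP
  rot[4] = QprRpRQppprqqp$PqPq
  rot[5] = prRpRQppprqqp$PqPqQ
  rot[6] = rRpRQppprqqp$PqPqQp
  rot[7] = RpRQppprqqp$PqPqQpr
  rot[8] = pRQppprqqp$PqPqQprR
  rot[9] = RQppprqqp$PqPqQprRp
  rot[10] = Qppprqqp$PqPqQprRpR
  rot[11] = ppprqqp$PqPqQprRpRQ
  rot[12] = pprqqp$PqPqQprRpRQp
  rot[13] = prqqp$PqPqQprRpRQpp
  rot[14] = rqqp$PqPqQprRpRQppp
  rot[15] = qqp$PqPqQprRpRQpppr
  rot[16] = qp$PqPqQprRpRQppprq
  rot[17] = p$PqPqQprRpRQppprqq
  rot[18] = $PqPqQprRpRQppprqqp
Sorted (with $ < everything):
  sorted[0] = $PqPqQprRpRQppprqqp
  sorted[1] = PqPqQprRpRQppprqqp$
  sorted[2] = PqQprRpRQppprqqp$Pq
  sorted[3] = Qppprqqp$PqPqQprRpR
  sorted[4] = QprRpRQppprqqp$PqPq
  sorted[5] = RQppprqqp$PqPqQprRp
  sorted[6] = RpRQppprqqp$PqPqQpr
  sorted[7] = p$PqPqQprRpRQppprqq
  sorted[8] = pRQppprqqp$PqPqQprR
  sorted[9] = ppprqqp$PqPqQprRpRQ
  sorted[10] = pprqqp$PqPqQprRpRQp
  sorted[11] = prRpRQppprqqp$PqPqQ
  sorted[12] = prqqp$PqPqQprRpRQpp
  sorted[13] = qPqQprRpRQppprqqp$P
  sorted[14] = qQprRpRQppprqqp$PqP
  sorted[15] = qp$PqPqQprRpRQppprq
  sorted[16] = qqp$PqPqQprRpRQpppr
  sorted[17] = rRpRQppprqqp$PqPqQp
  sorted[18] = rqqp$PqPqQprRpRQppp
sorted[7] = p$PqPqQprRpRQppprqq

Answer: p$PqPqQprRpRQppprqq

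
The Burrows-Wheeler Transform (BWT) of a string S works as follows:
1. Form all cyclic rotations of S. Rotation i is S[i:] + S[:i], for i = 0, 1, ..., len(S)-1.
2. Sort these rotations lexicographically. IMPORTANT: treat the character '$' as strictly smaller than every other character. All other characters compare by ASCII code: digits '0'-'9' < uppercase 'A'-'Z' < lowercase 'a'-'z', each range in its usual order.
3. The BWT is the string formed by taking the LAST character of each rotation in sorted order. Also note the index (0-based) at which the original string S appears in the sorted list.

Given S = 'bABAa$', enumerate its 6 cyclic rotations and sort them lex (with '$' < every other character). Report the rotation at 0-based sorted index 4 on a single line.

Answer: a$bABA

Derivation:
All 6 rotations (rotation i = S[i:]+S[:i]):
  rot[0] = bABAa$
  rot[1] = ABAa$b
  rot[2] = BAa$bA
  rot[3] = Aa$bAB
  rot[4] = a$bABA
  rot[5] = $bABAa
Sorted (with $ < everything):
  sorted[0] = $bABAa
  sorted[1] = ABAa$b
  sorted[2] = Aa$bAB
  sorted[3] = BAa$bA
  sorted[4] = a$bABA
  sorted[5] = bABAa$
sorted[4] = a$bABA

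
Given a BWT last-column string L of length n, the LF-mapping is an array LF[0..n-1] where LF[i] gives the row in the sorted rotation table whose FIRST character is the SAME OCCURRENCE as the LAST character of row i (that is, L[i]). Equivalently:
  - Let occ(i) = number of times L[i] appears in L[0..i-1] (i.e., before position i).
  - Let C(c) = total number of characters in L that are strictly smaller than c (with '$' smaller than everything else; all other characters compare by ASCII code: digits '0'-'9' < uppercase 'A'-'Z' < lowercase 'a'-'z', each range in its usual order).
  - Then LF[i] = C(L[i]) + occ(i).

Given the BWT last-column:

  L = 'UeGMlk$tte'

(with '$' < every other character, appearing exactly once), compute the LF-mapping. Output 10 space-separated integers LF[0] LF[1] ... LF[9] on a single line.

Answer: 3 4 1 2 7 6 0 8 9 5

Derivation:
Char counts: '$':1, 'G':1, 'M':1, 'U':1, 'e':2, 'k':1, 'l':1, 't':2
C (first-col start): C('$')=0, C('G')=1, C('M')=2, C('U')=3, C('e')=4, C('k')=6, C('l')=7, C('t')=8
L[0]='U': occ=0, LF[0]=C('U')+0=3+0=3
L[1]='e': occ=0, LF[1]=C('e')+0=4+0=4
L[2]='G': occ=0, LF[2]=C('G')+0=1+0=1
L[3]='M': occ=0, LF[3]=C('M')+0=2+0=2
L[4]='l': occ=0, LF[4]=C('l')+0=7+0=7
L[5]='k': occ=0, LF[5]=C('k')+0=6+0=6
L[6]='$': occ=0, LF[6]=C('$')+0=0+0=0
L[7]='t': occ=0, LF[7]=C('t')+0=8+0=8
L[8]='t': occ=1, LF[8]=C('t')+1=8+1=9
L[9]='e': occ=1, LF[9]=C('e')+1=4+1=5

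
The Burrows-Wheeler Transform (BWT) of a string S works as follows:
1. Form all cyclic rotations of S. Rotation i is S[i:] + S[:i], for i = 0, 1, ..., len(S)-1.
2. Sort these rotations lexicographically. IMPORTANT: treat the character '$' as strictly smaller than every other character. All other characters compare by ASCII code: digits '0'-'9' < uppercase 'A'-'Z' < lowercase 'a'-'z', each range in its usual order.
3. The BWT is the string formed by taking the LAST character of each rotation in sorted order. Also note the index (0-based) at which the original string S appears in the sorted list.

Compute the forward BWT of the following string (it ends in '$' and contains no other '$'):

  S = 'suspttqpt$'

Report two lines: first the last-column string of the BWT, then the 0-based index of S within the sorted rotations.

All 10 rotations (rotation i = S[i:]+S[:i]):
  rot[0] = suspttqpt$
  rot[1] = uspttqpt$s
  rot[2] = spttqpt$su
  rot[3] = pttqpt$sus
  rot[4] = ttqpt$susp
  rot[5] = tqpt$suspt
  rot[6] = qpt$susptt
  rot[7] = pt$suspttq
  rot[8] = t$suspttqp
  rot[9] = $suspttqpt
Sorted (with $ < everything):
  sorted[0] = $suspttqpt  (last char: 't')
  sorted[1] = pt$suspttq  (last char: 'q')
  sorted[2] = pttqpt$sus  (last char: 's')
  sorted[3] = qpt$susptt  (last char: 't')
  sorted[4] = spttqpt$su  (last char: 'u')
  sorted[5] = suspttqpt$  (last char: '$')
  sorted[6] = t$suspttqp  (last char: 'p')
  sorted[7] = tqpt$suspt  (last char: 't')
  sorted[8] = ttqpt$susp  (last char: 'p')
  sorted[9] = uspttqpt$s  (last char: 's')
Last column: tqstu$ptps
Original string S is at sorted index 5

Answer: tqstu$ptps
5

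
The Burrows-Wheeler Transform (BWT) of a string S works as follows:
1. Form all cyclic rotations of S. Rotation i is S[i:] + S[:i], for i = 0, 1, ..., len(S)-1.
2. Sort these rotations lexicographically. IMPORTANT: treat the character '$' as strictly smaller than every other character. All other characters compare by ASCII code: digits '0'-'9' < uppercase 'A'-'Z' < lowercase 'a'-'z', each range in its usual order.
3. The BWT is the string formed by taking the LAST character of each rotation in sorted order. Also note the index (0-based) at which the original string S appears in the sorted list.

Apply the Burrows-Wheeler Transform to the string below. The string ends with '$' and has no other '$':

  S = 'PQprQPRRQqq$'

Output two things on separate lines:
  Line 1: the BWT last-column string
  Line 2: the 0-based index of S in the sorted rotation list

All 12 rotations (rotation i = S[i:]+S[:i]):
  rot[0] = PQprQPRRQqq$
  rot[1] = QprQPRRQqq$P
  rot[2] = prQPRRQqq$PQ
  rot[3] = rQPRRQqq$PQp
  rot[4] = QPRRQqq$PQpr
  rot[5] = PRRQqq$PQprQ
  rot[6] = RRQqq$PQprQP
  rot[7] = RQqq$PQprQPR
  rot[8] = Qqq$PQprQPRR
  rot[9] = qq$PQprQPRRQ
  rot[10] = q$PQprQPRRQq
  rot[11] = $PQprQPRRQqq
Sorted (with $ < everything):
  sorted[0] = $PQprQPRRQqq  (last char: 'q')
  sorted[1] = PQprQPRRQqq$  (last char: '$')
  sorted[2] = PRRQqq$PQprQ  (last char: 'Q')
  sorted[3] = QPRRQqq$PQpr  (last char: 'r')
  sorted[4] = QprQPRRQqq$P  (last char: 'P')
  sorted[5] = Qqq$PQprQPRR  (last char: 'R')
  sorted[6] = RQqq$PQprQPR  (last char: 'R')
  sorted[7] = RRQqq$PQprQP  (last char: 'P')
  sorted[8] = prQPRRQqq$PQ  (last char: 'Q')
  sorted[9] = q$PQprQPRRQq  (last char: 'q')
  sorted[10] = qq$PQprQPRRQ  (last char: 'Q')
  sorted[11] = rQPRRQqq$PQp  (last char: 'p')
Last column: q$QrPRRPQqQp
Original string S is at sorted index 1

Answer: q$QrPRRPQqQp
1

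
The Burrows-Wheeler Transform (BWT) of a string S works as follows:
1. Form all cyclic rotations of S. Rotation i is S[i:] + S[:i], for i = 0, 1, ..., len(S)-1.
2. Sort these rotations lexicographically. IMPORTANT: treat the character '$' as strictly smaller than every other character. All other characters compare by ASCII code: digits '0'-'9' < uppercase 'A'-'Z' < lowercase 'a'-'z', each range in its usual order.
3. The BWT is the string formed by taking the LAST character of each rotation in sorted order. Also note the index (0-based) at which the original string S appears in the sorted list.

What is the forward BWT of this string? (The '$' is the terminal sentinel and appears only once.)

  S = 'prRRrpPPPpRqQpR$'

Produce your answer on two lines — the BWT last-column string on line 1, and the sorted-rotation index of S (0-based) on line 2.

All 16 rotations (rotation i = S[i:]+S[:i]):
  rot[0] = prRRrpPPPpRqQpR$
  rot[1] = rRRrpPPPpRqQpR$p
  rot[2] = RRrpPPPpRqQpR$pr
  rot[3] = RrpPPPpRqQpR$prR
  rot[4] = rpPPPpRqQpR$prRR
  rot[5] = pPPPpRqQpR$prRRr
  rot[6] = PPPpRqQpR$prRRrp
  rot[7] = PPpRqQpR$prRRrpP
  rot[8] = PpRqQpR$prRRrpPP
  rot[9] = pRqQpR$prRRrpPPP
  rot[10] = RqQpR$prRRrpPPPp
  rot[11] = qQpR$prRRrpPPPpR
  rot[12] = QpR$prRRrpPPPpRq
  rot[13] = pR$prRRrpPPPpRqQ
  rot[14] = R$prRRrpPPPpRqQp
  rot[15] = $prRRrpPPPpRqQpR
Sorted (with $ < everything):
  sorted[0] = $prRRrpPPPpRqQpR  (last char: 'R')
  sorted[1] = PPPpRqQpR$prRRrp  (last char: 'p')
  sorted[2] = PPpRqQpR$prRRrpP  (last char: 'P')
  sorted[3] = PpRqQpR$prRRrpPP  (last char: 'P')
  sorted[4] = QpR$prRRrpPPPpRq  (last char: 'q')
  sorted[5] = R$prRRrpPPPpRqQp  (last char: 'p')
  sorted[6] = RRrpPPPpRqQpR$pr  (last char: 'r')
  sorted[7] = RqQpR$prRRrpPPPp  (last char: 'p')
  sorted[8] = RrpPPPpRqQpR$prR  (last char: 'R')
  sorted[9] = pPPPpRqQpR$prRRr  (last char: 'r')
  sorted[10] = pR$prRRrpPPPpRqQ  (last char: 'Q')
  sorted[11] = pRqQpR$prRRrpPPP  (last char: 'P')
  sorted[12] = prRRrpPPPpRqQpR$  (last char: '$')
  sorted[13] = qQpR$prRRrpPPPpR  (last char: 'R')
  sorted[14] = rRRrpPPPpRqQpR$p  (last char: 'p')
  sorted[15] = rpPPPpRqQpR$prRR  (last char: 'R')
Last column: RpPPqprpRrQP$RpR
Original string S is at sorted index 12

Answer: RpPPqprpRrQP$RpR
12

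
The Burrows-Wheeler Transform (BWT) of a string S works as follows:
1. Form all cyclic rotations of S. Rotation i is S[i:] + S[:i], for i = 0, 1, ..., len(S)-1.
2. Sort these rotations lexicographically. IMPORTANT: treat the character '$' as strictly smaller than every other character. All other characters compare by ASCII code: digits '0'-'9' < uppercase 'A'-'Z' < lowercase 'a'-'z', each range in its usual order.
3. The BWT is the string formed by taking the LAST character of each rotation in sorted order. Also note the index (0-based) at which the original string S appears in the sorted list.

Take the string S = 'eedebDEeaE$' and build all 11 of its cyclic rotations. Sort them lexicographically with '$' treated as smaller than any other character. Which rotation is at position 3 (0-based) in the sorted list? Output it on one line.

Answer: EeaE$eedebD

Derivation:
All 11 rotations (rotation i = S[i:]+S[:i]):
  rot[0] = eedebDEeaE$
  rot[1] = edebDEeaE$e
  rot[2] = debDEeaE$ee
  rot[3] = ebDEeaE$eed
  rot[4] = bDEeaE$eede
  rot[5] = DEeaE$eedeb
  rot[6] = EeaE$eedebD
  rot[7] = eaE$eedebDE
  rot[8] = aE$eedebDEe
  rot[9] = E$eedebDEea
  rot[10] = $eedebDEeaE
Sorted (with $ < everything):
  sorted[0] = $eedebDEeaE
  sorted[1] = DEeaE$eedeb
  sorted[2] = E$eedebDEea
  sorted[3] = EeaE$eedebD
  sorted[4] = aE$eedebDEe
  sorted[5] = bDEeaE$eede
  sorted[6] = debDEeaE$ee
  sorted[7] = eaE$eedebDE
  sorted[8] = ebDEeaE$eed
  sorted[9] = edebDEeaE$e
  sorted[10] = eedebDEeaE$
sorted[3] = EeaE$eedebD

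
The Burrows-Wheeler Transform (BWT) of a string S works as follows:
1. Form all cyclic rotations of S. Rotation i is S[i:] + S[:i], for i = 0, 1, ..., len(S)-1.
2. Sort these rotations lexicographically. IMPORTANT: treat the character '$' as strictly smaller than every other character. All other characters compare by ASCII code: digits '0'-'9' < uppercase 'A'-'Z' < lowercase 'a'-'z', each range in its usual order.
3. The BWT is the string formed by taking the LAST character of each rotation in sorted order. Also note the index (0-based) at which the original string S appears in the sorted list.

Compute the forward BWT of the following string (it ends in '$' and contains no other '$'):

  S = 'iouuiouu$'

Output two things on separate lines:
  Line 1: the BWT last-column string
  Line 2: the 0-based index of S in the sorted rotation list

All 9 rotations (rotation i = S[i:]+S[:i]):
  rot[0] = iouuiouu$
  rot[1] = ouuiouu$i
  rot[2] = uuiouu$io
  rot[3] = uiouu$iou
  rot[4] = iouu$iouu
  rot[5] = ouu$iouui
  rot[6] = uu$iouuio
  rot[7] = u$iouuiou
  rot[8] = $iouuiouu
Sorted (with $ < everything):
  sorted[0] = $iouuiouu  (last char: 'u')
  sorted[1] = iouu$iouu  (last char: 'u')
  sorted[2] = iouuiouu$  (last char: '$')
  sorted[3] = ouu$iouui  (last char: 'i')
  sorted[4] = ouuiouu$i  (last char: 'i')
  sorted[5] = u$iouuiou  (last char: 'u')
  sorted[6] = uiouu$iou  (last char: 'u')
  sorted[7] = uu$iouuio  (last char: 'o')
  sorted[8] = uuiouu$io  (last char: 'o')
Last column: uu$iiuuoo
Original string S is at sorted index 2

Answer: uu$iiuuoo
2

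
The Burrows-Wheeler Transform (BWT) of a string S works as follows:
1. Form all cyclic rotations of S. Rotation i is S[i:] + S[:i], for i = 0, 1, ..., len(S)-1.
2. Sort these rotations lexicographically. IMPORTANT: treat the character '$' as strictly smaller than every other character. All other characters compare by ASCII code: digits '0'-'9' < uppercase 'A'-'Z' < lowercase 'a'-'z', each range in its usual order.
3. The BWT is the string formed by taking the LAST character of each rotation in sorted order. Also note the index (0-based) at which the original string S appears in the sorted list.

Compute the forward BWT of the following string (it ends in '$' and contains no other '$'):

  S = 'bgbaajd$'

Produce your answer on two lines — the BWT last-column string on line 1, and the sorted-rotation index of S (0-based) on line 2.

Answer: dbag$jba
4

Derivation:
All 8 rotations (rotation i = S[i:]+S[:i]):
  rot[0] = bgbaajd$
  rot[1] = gbaajd$b
  rot[2] = baajd$bg
  rot[3] = aajd$bgb
  rot[4] = ajd$bgba
  rot[5] = jd$bgbaa
  rot[6] = d$bgbaaj
  rot[7] = $bgbaajd
Sorted (with $ < everything):
  sorted[0] = $bgbaajd  (last char: 'd')
  sorted[1] = aajd$bgb  (last char: 'b')
  sorted[2] = ajd$bgba  (last char: 'a')
  sorted[3] = baajd$bg  (last char: 'g')
  sorted[4] = bgbaajd$  (last char: '$')
  sorted[5] = d$bgbaaj  (last char: 'j')
  sorted[6] = gbaajd$b  (last char: 'b')
  sorted[7] = jd$bgbaa  (last char: 'a')
Last column: dbag$jba
Original string S is at sorted index 4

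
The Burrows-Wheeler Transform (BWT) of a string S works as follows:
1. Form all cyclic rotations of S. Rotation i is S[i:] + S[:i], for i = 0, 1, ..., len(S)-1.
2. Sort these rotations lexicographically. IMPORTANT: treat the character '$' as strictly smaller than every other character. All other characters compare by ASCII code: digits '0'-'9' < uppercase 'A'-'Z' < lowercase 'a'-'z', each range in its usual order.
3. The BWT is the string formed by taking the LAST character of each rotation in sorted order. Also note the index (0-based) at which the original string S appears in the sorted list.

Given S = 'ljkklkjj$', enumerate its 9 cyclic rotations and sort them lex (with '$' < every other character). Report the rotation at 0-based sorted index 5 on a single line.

Answer: kklkjj$lj

Derivation:
All 9 rotations (rotation i = S[i:]+S[:i]):
  rot[0] = ljkklkjj$
  rot[1] = jkklkjj$l
  rot[2] = kklkjj$lj
  rot[3] = klkjj$ljk
  rot[4] = lkjj$ljkk
  rot[5] = kjj$ljkkl
  rot[6] = jj$ljkklk
  rot[7] = j$ljkklkj
  rot[8] = $ljkklkjj
Sorted (with $ < everything):
  sorted[0] = $ljkklkjj
  sorted[1] = j$ljkklkj
  sorted[2] = jj$ljkklk
  sorted[3] = jkklkjj$l
  sorted[4] = kjj$ljkkl
  sorted[5] = kklkjj$lj
  sorted[6] = klkjj$ljk
  sorted[7] = ljkklkjj$
  sorted[8] = lkjj$ljkk
sorted[5] = kklkjj$lj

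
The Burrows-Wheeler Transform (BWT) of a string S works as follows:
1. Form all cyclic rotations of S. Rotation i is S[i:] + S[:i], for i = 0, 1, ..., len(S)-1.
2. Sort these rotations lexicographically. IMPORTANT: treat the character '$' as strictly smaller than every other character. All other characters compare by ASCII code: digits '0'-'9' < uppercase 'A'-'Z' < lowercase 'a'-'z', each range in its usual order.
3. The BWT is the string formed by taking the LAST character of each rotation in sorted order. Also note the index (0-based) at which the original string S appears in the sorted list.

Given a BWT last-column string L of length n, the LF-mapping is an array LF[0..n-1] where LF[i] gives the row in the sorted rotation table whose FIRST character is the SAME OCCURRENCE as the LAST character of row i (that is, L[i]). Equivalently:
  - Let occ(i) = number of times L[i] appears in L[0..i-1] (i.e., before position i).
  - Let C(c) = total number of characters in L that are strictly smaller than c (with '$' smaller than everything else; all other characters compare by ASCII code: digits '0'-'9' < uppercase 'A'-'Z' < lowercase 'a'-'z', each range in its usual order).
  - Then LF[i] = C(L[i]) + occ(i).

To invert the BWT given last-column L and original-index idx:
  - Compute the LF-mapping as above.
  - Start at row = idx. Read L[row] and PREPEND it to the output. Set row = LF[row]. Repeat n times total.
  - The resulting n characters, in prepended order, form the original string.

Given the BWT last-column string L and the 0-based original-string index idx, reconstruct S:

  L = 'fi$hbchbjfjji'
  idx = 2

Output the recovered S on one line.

Answer: bhhcfijjjibf$

Derivation:
LF mapping: 4 8 0 6 1 3 7 2 10 5 11 12 9
Walk LF starting at row 2, prepending L[row]:
  step 1: row=2, L[2]='$', prepend. Next row=LF[2]=0
  step 2: row=0, L[0]='f', prepend. Next row=LF[0]=4
  step 3: row=4, L[4]='b', prepend. Next row=LF[4]=1
  step 4: row=1, L[1]='i', prepend. Next row=LF[1]=8
  step 5: row=8, L[8]='j', prepend. Next row=LF[8]=10
  step 6: row=10, L[10]='j', prepend. Next row=LF[10]=11
  step 7: row=11, L[11]='j', prepend. Next row=LF[11]=12
  step 8: row=12, L[12]='i', prepend. Next row=LF[12]=9
  step 9: row=9, L[9]='f', prepend. Next row=LF[9]=5
  step 10: row=5, L[5]='c', prepend. Next row=LF[5]=3
  step 11: row=3, L[3]='h', prepend. Next row=LF[3]=6
  step 12: row=6, L[6]='h', prepend. Next row=LF[6]=7
  step 13: row=7, L[7]='b', prepend. Next row=LF[7]=2
Reversed output: bhhcfijjjibf$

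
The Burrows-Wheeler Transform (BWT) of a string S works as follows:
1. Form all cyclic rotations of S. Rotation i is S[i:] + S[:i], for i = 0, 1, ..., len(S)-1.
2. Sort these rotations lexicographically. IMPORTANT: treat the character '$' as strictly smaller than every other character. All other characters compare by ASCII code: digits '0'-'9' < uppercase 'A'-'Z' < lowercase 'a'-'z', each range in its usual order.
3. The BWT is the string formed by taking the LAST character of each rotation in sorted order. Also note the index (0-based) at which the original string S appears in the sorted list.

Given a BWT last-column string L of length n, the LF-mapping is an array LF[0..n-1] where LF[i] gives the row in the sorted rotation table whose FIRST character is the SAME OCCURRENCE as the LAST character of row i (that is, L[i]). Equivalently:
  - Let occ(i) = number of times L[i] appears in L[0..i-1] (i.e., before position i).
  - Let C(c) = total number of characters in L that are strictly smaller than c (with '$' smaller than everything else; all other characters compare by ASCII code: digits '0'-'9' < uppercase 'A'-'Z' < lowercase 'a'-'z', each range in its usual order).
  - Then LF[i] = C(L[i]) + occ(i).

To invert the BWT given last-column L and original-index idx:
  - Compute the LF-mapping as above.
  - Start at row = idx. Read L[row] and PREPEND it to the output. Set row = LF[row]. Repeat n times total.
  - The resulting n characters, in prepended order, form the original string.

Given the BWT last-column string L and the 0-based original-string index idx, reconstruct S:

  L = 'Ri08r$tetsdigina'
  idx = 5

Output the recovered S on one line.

Answer: disintegrati08R$

Derivation:
LF mapping: 3 8 1 2 12 0 14 6 15 13 5 9 7 10 11 4
Walk LF starting at row 5, prepending L[row]:
  step 1: row=5, L[5]='$', prepend. Next row=LF[5]=0
  step 2: row=0, L[0]='R', prepend. Next row=LF[0]=3
  step 3: row=3, L[3]='8', prepend. Next row=LF[3]=2
  step 4: row=2, L[2]='0', prepend. Next row=LF[2]=1
  step 5: row=1, L[1]='i', prepend. Next row=LF[1]=8
  step 6: row=8, L[8]='t', prepend. Next row=LF[8]=15
  step 7: row=15, L[15]='a', prepend. Next row=LF[15]=4
  step 8: row=4, L[4]='r', prepend. Next row=LF[4]=12
  step 9: row=12, L[12]='g', prepend. Next row=LF[12]=7
  step 10: row=7, L[7]='e', prepend. Next row=LF[7]=6
  step 11: row=6, L[6]='t', prepend. Next row=LF[6]=14
  step 12: row=14, L[14]='n', prepend. Next row=LF[14]=11
  step 13: row=11, L[11]='i', prepend. Next row=LF[11]=9
  step 14: row=9, L[9]='s', prepend. Next row=LF[9]=13
  step 15: row=13, L[13]='i', prepend. Next row=LF[13]=10
  step 16: row=10, L[10]='d', prepend. Next row=LF[10]=5
Reversed output: disintegrati08R$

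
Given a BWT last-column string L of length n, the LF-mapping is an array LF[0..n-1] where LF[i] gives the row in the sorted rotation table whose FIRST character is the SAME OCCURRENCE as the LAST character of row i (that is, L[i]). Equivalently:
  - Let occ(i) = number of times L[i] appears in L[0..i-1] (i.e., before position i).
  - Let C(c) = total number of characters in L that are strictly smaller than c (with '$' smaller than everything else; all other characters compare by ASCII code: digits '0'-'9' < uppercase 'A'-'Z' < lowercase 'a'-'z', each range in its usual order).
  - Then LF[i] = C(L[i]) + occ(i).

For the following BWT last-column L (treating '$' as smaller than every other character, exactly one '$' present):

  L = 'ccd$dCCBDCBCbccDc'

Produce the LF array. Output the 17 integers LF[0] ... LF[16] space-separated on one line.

Char counts: '$':1, 'B':2, 'C':4, 'D':2, 'b':1, 'c':5, 'd':2
C (first-col start): C('$')=0, C('B')=1, C('C')=3, C('D')=7, C('b')=9, C('c')=10, C('d')=15
L[0]='c': occ=0, LF[0]=C('c')+0=10+0=10
L[1]='c': occ=1, LF[1]=C('c')+1=10+1=11
L[2]='d': occ=0, LF[2]=C('d')+0=15+0=15
L[3]='$': occ=0, LF[3]=C('$')+0=0+0=0
L[4]='d': occ=1, LF[4]=C('d')+1=15+1=16
L[5]='C': occ=0, LF[5]=C('C')+0=3+0=3
L[6]='C': occ=1, LF[6]=C('C')+1=3+1=4
L[7]='B': occ=0, LF[7]=C('B')+0=1+0=1
L[8]='D': occ=0, LF[8]=C('D')+0=7+0=7
L[9]='C': occ=2, LF[9]=C('C')+2=3+2=5
L[10]='B': occ=1, LF[10]=C('B')+1=1+1=2
L[11]='C': occ=3, LF[11]=C('C')+3=3+3=6
L[12]='b': occ=0, LF[12]=C('b')+0=9+0=9
L[13]='c': occ=2, LF[13]=C('c')+2=10+2=12
L[14]='c': occ=3, LF[14]=C('c')+3=10+3=13
L[15]='D': occ=1, LF[15]=C('D')+1=7+1=8
L[16]='c': occ=4, LF[16]=C('c')+4=10+4=14

Answer: 10 11 15 0 16 3 4 1 7 5 2 6 9 12 13 8 14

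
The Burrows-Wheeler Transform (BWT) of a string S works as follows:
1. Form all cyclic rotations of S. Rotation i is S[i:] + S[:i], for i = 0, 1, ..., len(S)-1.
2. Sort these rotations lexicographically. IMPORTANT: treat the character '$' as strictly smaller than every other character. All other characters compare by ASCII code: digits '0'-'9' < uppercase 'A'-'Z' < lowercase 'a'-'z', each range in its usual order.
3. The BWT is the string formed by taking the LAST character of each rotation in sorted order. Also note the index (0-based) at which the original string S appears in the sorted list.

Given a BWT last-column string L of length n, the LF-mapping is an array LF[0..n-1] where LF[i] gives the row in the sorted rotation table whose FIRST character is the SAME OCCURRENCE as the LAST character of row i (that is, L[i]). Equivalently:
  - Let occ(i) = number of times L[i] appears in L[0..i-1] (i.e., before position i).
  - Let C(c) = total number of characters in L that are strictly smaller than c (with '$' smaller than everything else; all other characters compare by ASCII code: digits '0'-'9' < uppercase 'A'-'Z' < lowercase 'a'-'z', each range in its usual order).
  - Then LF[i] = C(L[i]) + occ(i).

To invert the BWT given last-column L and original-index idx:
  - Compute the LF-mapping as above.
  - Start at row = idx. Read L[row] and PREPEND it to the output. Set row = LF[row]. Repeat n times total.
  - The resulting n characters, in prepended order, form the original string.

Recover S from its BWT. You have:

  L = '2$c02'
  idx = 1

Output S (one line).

LF mapping: 2 0 4 1 3
Walk LF starting at row 1, prepending L[row]:
  step 1: row=1, L[1]='$', prepend. Next row=LF[1]=0
  step 2: row=0, L[0]='2', prepend. Next row=LF[0]=2
  step 3: row=2, L[2]='c', prepend. Next row=LF[2]=4
  step 4: row=4, L[4]='2', prepend. Next row=LF[4]=3
  step 5: row=3, L[3]='0', prepend. Next row=LF[3]=1
Reversed output: 02c2$

Answer: 02c2$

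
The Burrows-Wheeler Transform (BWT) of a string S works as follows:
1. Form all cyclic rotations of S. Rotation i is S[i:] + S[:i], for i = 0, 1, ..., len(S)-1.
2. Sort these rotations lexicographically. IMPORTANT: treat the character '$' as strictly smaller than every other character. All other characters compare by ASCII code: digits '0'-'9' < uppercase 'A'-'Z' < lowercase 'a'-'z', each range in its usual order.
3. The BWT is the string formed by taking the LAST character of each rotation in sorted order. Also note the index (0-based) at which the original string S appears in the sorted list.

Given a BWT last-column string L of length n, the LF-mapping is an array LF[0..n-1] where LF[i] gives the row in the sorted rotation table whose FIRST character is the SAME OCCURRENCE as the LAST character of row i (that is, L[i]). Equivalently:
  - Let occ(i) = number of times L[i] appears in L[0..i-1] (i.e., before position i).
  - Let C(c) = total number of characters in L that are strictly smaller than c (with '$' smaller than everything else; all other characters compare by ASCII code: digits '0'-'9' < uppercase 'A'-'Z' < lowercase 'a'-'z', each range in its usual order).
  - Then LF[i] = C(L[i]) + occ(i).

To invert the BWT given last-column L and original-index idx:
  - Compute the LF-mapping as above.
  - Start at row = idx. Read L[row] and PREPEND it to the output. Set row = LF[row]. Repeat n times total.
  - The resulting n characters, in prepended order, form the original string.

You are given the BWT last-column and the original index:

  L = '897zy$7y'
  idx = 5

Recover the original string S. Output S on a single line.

Answer: y977yz8$

Derivation:
LF mapping: 3 4 1 7 5 0 2 6
Walk LF starting at row 5, prepending L[row]:
  step 1: row=5, L[5]='$', prepend. Next row=LF[5]=0
  step 2: row=0, L[0]='8', prepend. Next row=LF[0]=3
  step 3: row=3, L[3]='z', prepend. Next row=LF[3]=7
  step 4: row=7, L[7]='y', prepend. Next row=LF[7]=6
  step 5: row=6, L[6]='7', prepend. Next row=LF[6]=2
  step 6: row=2, L[2]='7', prepend. Next row=LF[2]=1
  step 7: row=1, L[1]='9', prepend. Next row=LF[1]=4
  step 8: row=4, L[4]='y', prepend. Next row=LF[4]=5
Reversed output: y977yz8$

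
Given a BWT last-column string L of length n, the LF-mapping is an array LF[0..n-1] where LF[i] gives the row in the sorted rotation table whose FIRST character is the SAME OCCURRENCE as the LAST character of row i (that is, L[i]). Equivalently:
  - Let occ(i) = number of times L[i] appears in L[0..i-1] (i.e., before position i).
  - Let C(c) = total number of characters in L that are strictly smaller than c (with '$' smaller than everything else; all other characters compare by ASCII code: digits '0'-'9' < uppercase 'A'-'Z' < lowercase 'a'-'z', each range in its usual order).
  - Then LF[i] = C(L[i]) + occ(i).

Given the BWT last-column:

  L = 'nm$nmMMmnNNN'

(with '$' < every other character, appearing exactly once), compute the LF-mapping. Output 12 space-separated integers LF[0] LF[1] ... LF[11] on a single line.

Answer: 9 6 0 10 7 1 2 8 11 3 4 5

Derivation:
Char counts: '$':1, 'M':2, 'N':3, 'm':3, 'n':3
C (first-col start): C('$')=0, C('M')=1, C('N')=3, C('m')=6, C('n')=9
L[0]='n': occ=0, LF[0]=C('n')+0=9+0=9
L[1]='m': occ=0, LF[1]=C('m')+0=6+0=6
L[2]='$': occ=0, LF[2]=C('$')+0=0+0=0
L[3]='n': occ=1, LF[3]=C('n')+1=9+1=10
L[4]='m': occ=1, LF[4]=C('m')+1=6+1=7
L[5]='M': occ=0, LF[5]=C('M')+0=1+0=1
L[6]='M': occ=1, LF[6]=C('M')+1=1+1=2
L[7]='m': occ=2, LF[7]=C('m')+2=6+2=8
L[8]='n': occ=2, LF[8]=C('n')+2=9+2=11
L[9]='N': occ=0, LF[9]=C('N')+0=3+0=3
L[10]='N': occ=1, LF[10]=C('N')+1=3+1=4
L[11]='N': occ=2, LF[11]=C('N')+2=3+2=5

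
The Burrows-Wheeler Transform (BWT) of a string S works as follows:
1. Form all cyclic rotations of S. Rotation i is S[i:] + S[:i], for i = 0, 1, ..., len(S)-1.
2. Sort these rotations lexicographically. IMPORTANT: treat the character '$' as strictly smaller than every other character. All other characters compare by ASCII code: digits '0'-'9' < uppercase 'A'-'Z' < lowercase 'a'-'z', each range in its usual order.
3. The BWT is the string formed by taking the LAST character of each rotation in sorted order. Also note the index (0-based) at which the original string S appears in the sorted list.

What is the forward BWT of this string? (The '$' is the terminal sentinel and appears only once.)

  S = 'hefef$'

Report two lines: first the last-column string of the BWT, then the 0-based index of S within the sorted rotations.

All 6 rotations (rotation i = S[i:]+S[:i]):
  rot[0] = hefef$
  rot[1] = efef$h
  rot[2] = fef$he
  rot[3] = ef$hef
  rot[4] = f$hefe
  rot[5] = $hefef
Sorted (with $ < everything):
  sorted[0] = $hefef  (last char: 'f')
  sorted[1] = ef$hef  (last char: 'f')
  sorted[2] = efef$h  (last char: 'h')
  sorted[3] = f$hefe  (last char: 'e')
  sorted[4] = fef$he  (last char: 'e')
  sorted[5] = hefef$  (last char: '$')
Last column: ffhee$
Original string S is at sorted index 5

Answer: ffhee$
5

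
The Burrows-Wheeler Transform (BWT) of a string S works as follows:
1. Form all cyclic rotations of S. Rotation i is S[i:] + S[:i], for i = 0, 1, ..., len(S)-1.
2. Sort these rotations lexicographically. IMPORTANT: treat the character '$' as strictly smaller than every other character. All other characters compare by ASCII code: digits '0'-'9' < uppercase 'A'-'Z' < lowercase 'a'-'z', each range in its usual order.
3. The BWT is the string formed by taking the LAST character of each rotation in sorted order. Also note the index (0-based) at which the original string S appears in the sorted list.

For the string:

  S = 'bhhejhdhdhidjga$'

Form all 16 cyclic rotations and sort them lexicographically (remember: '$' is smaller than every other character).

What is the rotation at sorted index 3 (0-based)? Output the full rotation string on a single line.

All 16 rotations (rotation i = S[i:]+S[:i]):
  rot[0] = bhhejhdhdhidjga$
  rot[1] = hhejhdhdhidjga$b
  rot[2] = hejhdhdhidjga$bh
  rot[3] = ejhdhdhidjga$bhh
  rot[4] = jhdhdhidjga$bhhe
  rot[5] = hdhdhidjga$bhhej
  rot[6] = dhdhidjga$bhhejh
  rot[7] = hdhidjga$bhhejhd
  rot[8] = dhidjga$bhhejhdh
  rot[9] = hidjga$bhhejhdhd
  rot[10] = idjga$bhhejhdhdh
  rot[11] = djga$bhhejhdhdhi
  rot[12] = jga$bhhejhdhdhid
  rot[13] = ga$bhhejhdhdhidj
  rot[14] = a$bhhejhdhdhidjg
  rot[15] = $bhhejhdhdhidjga
Sorted (with $ < everything):
  sorted[0] = $bhhejhdhdhidjga
  sorted[1] = a$bhhejhdhdhidjg
  sorted[2] = bhhejhdhdhidjga$
  sorted[3] = dhdhidjga$bhhejh
  sorted[4] = dhidjga$bhhejhdh
  sorted[5] = djga$bhhejhdhdhi
  sorted[6] = ejhdhdhidjga$bhh
  sorted[7] = ga$bhhejhdhdhidj
  sorted[8] = hdhdhidjga$bhhej
  sorted[9] = hdhidjga$bhhejhd
  sorted[10] = hejhdhdhidjga$bh
  sorted[11] = hhejhdhdhidjga$b
  sorted[12] = hidjga$bhhejhdhd
  sorted[13] = idjga$bhhejhdhdh
  sorted[14] = jga$bhhejhdhdhid
  sorted[15] = jhdhdhidjga$bhhe
sorted[3] = dhdhidjga$bhhejh

Answer: dhdhidjga$bhhejh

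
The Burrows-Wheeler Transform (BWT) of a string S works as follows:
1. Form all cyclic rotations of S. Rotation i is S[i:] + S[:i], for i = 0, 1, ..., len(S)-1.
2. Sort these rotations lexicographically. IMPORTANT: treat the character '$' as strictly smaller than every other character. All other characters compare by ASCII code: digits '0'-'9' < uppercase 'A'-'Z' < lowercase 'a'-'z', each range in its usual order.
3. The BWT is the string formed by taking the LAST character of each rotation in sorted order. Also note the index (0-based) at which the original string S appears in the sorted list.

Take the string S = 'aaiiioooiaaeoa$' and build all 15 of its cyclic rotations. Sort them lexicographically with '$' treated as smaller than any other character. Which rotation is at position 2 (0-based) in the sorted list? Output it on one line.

All 15 rotations (rotation i = S[i:]+S[:i]):
  rot[0] = aaiiioooiaaeoa$
  rot[1] = aiiioooiaaeoa$a
  rot[2] = iiioooiaaeoa$aa
  rot[3] = iioooiaaeoa$aai
  rot[4] = ioooiaaeoa$aaii
  rot[5] = oooiaaeoa$aaiii
  rot[6] = ooiaaeoa$aaiiio
  rot[7] = oiaaeoa$aaiiioo
  rot[8] = iaaeoa$aaiiiooo
  rot[9] = aaeoa$aaiiioooi
  rot[10] = aeoa$aaiiioooia
  rot[11] = eoa$aaiiioooiaa
  rot[12] = oa$aaiiioooiaae
  rot[13] = a$aaiiioooiaaeo
  rot[14] = $aaiiioooiaaeoa
Sorted (with $ < everything):
  sorted[0] = $aaiiioooiaaeoa
  sorted[1] = a$aaiiioooiaaeo
  sorted[2] = aaeoa$aaiiioooi
  sorted[3] = aaiiioooiaaeoa$
  sorted[4] = aeoa$aaiiioooia
  sorted[5] = aiiioooiaaeoa$a
  sorted[6] = eoa$aaiiioooiaa
  sorted[7] = iaaeoa$aaiiiooo
  sorted[8] = iiioooiaaeoa$aa
  sorted[9] = iioooiaaeoa$aai
  sorted[10] = ioooiaaeoa$aaii
  sorted[11] = oa$aaiiioooiaae
  sorted[12] = oiaaeoa$aaiiioo
  sorted[13] = ooiaaeoa$aaiiio
  sorted[14] = oooiaaeoa$aaiii
sorted[2] = aaeoa$aaiiioooi

Answer: aaeoa$aaiiioooi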